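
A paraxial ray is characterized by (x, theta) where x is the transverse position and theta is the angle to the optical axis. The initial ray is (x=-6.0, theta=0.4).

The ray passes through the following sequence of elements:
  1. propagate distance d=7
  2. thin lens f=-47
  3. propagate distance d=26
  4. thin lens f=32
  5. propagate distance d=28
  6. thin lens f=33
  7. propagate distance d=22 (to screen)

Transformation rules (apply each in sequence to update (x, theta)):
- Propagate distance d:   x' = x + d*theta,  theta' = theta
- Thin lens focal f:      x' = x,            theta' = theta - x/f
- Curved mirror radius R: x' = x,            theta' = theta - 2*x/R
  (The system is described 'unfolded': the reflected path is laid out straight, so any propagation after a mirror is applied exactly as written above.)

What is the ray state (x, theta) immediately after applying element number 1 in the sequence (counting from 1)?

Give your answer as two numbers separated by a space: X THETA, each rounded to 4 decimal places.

Initial: x=-6.0000 theta=0.4000
After 1 (propagate distance d=7): x=-3.2000 theta=0.4000
Rounded to 4 decimal places: x = -3.2000, theta = 0.4000

Answer: -3.2000 0.4000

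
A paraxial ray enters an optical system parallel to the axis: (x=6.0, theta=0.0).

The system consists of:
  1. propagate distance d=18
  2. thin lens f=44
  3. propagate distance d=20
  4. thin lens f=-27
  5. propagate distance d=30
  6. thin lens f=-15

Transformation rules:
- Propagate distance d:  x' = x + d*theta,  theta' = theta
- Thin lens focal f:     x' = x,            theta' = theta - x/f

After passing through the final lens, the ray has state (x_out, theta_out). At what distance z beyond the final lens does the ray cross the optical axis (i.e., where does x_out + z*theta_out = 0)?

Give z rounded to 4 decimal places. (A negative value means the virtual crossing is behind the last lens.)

Initial: x=6.0000 theta=0.0000
After 1 (propagate distance d=18): x=6.0000 theta=0.0000
After 2 (thin lens f=44): x=6.0000 theta=-3/22 (≈-0.1364)
After 3 (propagate distance d=20): x=36/11 (≈3.2727) theta=-3/22 (≈-0.1364)
After 4 (thin lens f=-27): x=36/11 (≈3.2727) theta=-1/66 (≈-0.0152)
After 5 (propagate distance d=30): x=31/11 (≈2.8182) theta=-1/66 (≈-0.0152)
After 6 (thin lens f=-15): x=31/11 (≈2.8182) theta=19/110 (≈0.1727)
z_focus = -x_out/theta_out = -(31/11)/(19/110) = -310/19 ≈ -16.3158
Rounded to 4 decimal places: z = -16.3158

Answer: -16.3158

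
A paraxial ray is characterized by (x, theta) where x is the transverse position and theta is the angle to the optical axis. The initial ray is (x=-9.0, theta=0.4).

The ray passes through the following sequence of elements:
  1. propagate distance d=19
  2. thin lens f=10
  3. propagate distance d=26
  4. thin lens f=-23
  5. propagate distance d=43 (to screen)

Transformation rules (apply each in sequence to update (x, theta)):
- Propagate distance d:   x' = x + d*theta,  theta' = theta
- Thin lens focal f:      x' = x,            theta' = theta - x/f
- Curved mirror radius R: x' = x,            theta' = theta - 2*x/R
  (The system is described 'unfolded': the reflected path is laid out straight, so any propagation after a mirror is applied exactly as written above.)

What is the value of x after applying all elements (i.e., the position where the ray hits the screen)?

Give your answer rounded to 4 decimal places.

Initial: x=-9.0000 theta=0.4000
After 1 (propagate distance d=19): x=-1.4000 theta=0.4000
After 2 (thin lens f=10): x=-1.4000 theta=0.5400
After 3 (propagate distance d=26): x=12.6400 theta=0.5400
After 4 (thin lens f=-23): x=12.6400 theta=1253/1150 (≈1.0896)
After 5 (propagate distance d=43 (to screen)): x=13683/230 (≈59.4913) theta=1253/1150 (≈1.0896)
Rounded to 4 decimal places: x = 59.4913

Answer: 59.4913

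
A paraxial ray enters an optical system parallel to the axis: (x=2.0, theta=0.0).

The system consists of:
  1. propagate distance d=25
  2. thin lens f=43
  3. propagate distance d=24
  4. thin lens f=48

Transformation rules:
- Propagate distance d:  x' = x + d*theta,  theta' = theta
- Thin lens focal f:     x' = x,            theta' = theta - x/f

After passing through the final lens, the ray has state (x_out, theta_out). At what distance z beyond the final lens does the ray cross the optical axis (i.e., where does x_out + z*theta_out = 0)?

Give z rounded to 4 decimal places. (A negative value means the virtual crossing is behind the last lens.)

Initial: x=2.0000 theta=0.0000
After 1 (propagate distance d=25): x=2.0000 theta=0.0000
After 2 (thin lens f=43): x=2.0000 theta=-2/43 (≈-0.0465)
After 3 (propagate distance d=24): x=38/43 (≈0.8837) theta=-2/43 (≈-0.0465)
After 4 (thin lens f=48): x=38/43 (≈0.8837) theta=-67/1032 (≈-0.0649)
z_focus = -x_out/theta_out = -(38/43)/(-67/1032) = 912/67 ≈ 13.6119
Rounded to 4 decimal places: z = 13.6119

Answer: 13.6119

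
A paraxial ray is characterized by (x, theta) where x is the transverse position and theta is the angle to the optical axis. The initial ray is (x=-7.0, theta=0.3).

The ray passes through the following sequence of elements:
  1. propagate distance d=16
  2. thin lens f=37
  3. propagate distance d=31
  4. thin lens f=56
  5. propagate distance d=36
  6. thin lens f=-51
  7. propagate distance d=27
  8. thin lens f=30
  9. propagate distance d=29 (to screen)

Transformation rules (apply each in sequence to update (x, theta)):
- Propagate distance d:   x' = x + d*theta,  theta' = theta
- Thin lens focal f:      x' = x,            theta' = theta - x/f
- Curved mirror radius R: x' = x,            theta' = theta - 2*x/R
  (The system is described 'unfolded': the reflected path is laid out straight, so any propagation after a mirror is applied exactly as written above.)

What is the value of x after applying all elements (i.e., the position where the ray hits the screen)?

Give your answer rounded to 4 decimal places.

Initial: x=-7.0000 theta=0.3000
After 1 (propagate distance d=16): x=-2.2000 theta=0.3000
After 2 (thin lens f=37): x=-2.2000 theta=133/370 (≈0.3595)
After 3 (propagate distance d=31): x=3309/370 (≈8.9432) theta=133/370 (≈0.3595)
After 4 (thin lens f=56): x=3309/370 (≈8.9432) theta=4139/20720 (≈0.1998)
After 5 (propagate distance d=36): x=83577/5180 (≈16.1346) theta=4139/20720 (≈0.1998)
After 6 (thin lens f=-51): x=83577/5180 (≈16.1346) theta=181799/352240 (≈0.5161)
After 7 (propagate distance d=27): x=10591809/352240 (≈30.0699) theta=181799/352240 (≈0.5161)
After 8 (thin lens f=30): x=10591809/352240 (≈30.0699) theta=-244659/503200 (≈-0.4862)
After 9 (propagate distance d=29 (to screen)): x=56252313/3522400 (≈15.9699) theta=-244659/503200 (≈-0.4862)
Rounded to 4 decimal places: x = 15.9699

Answer: 15.9699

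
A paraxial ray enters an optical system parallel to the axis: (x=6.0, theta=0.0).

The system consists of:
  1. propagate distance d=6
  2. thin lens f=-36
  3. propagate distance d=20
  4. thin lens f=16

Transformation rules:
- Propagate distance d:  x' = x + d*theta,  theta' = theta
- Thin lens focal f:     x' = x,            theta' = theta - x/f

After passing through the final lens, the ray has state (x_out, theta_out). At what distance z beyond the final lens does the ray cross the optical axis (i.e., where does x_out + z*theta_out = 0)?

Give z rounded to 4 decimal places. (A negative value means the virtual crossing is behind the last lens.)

Answer: 22.4000

Derivation:
Initial: x=6.0000 theta=0.0000
After 1 (propagate distance d=6): x=6.0000 theta=0.0000
After 2 (thin lens f=-36): x=6.0000 theta=1/6 (≈0.1667)
After 3 (propagate distance d=20): x=28/3 (≈9.3333) theta=1/6 (≈0.1667)
After 4 (thin lens f=16): x=28/3 (≈9.3333) theta=-5/12 (≈-0.4167)
z_focus = -x_out/theta_out = -(28/3)/(-5/12) = 22.4000
Rounded to 4 decimal places: z = 22.4000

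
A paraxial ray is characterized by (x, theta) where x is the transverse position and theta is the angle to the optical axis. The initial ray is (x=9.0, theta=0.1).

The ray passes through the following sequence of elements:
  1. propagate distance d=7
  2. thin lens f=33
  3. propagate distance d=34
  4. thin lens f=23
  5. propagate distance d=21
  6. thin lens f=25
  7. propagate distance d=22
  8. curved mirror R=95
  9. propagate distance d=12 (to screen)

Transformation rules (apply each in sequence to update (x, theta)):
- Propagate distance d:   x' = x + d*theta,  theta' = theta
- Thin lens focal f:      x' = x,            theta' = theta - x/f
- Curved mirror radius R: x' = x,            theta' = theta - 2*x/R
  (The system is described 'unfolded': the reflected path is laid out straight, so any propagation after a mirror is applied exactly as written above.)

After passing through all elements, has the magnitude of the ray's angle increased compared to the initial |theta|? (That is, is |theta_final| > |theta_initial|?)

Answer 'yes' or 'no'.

Answer: no

Derivation:
Initial: x=9.0000 theta=0.1000
After 1 (propagate distance d=7): x=9.7000 theta=0.1000
After 2 (thin lens f=33): x=9.7000 theta=-32/165 (≈-0.1939)
After 3 (propagate distance d=34): x=205/66 (≈3.1061) theta=-32/165 (≈-0.1939)
After 4 (thin lens f=23): x=205/66 (≈3.1061) theta=-227/690 (≈-0.3290)
After 5 (propagate distance d=21): x=-14431/3795 (≈-3.8026) theta=-227/690 (≈-0.3290)
After 6 (thin lens f=25): x=-14431/3795 (≈-3.8026) theta=-33563/189750 (≈-0.1769)
After 7 (propagate distance d=22): x=-729968/94875 (≈-7.6940) theta=-33563/189750 (≈-0.1769)
After 8 (curved mirror R=95): x=-729968/94875 (≈-7.6940) theta=-268613/18026250 (≈-0.0149)
After 9 (propagate distance d=12 (to screen)): x=-70958638/9013125 (≈-7.8728) theta=-268613/18026250 (≈-0.0149)
|theta_initial|=0.1000 |theta_final|=268613/18026250 (≈0.0149) -> not increased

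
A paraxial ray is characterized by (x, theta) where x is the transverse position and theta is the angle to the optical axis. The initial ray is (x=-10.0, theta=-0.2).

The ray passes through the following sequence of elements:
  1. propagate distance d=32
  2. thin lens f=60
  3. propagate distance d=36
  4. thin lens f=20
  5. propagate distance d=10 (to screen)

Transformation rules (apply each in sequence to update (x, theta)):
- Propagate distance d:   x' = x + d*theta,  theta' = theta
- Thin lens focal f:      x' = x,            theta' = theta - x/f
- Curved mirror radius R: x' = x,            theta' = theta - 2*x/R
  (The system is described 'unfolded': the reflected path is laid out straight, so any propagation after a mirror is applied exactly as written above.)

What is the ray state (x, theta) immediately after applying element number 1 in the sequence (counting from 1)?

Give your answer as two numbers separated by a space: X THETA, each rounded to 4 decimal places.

Answer: -16.4000 -0.2000

Derivation:
Initial: x=-10.0000 theta=-0.2000
After 1 (propagate distance d=32): x=-16.4000 theta=-0.2000
Rounded to 4 decimal places: x = -16.4000, theta = -0.2000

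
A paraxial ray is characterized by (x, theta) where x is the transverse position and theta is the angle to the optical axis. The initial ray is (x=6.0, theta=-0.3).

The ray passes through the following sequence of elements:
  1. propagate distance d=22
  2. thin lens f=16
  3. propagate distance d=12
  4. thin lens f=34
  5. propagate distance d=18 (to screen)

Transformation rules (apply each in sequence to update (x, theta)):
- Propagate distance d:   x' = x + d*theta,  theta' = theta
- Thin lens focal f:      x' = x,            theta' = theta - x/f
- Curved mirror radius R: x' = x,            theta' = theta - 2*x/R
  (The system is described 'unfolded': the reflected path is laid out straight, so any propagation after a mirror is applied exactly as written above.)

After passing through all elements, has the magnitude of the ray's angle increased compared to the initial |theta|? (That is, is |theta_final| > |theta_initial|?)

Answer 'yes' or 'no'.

Initial: x=6.0000 theta=-0.3000
After 1 (propagate distance d=22): x=-0.6000 theta=-0.3000
After 2 (thin lens f=16): x=-0.6000 theta=-0.2625
After 3 (propagate distance d=12): x=-3.7500 theta=-0.2625
After 4 (thin lens f=34): x=-3.7500 theta=-207/1360 (≈-0.1522)
After 5 (propagate distance d=18 (to screen)): x=-4413/680 (≈-6.4897) theta=-207/1360 (≈-0.1522)
|theta_initial|=0.3000 |theta_final|=207/1360 (≈0.1522) -> not increased

Answer: no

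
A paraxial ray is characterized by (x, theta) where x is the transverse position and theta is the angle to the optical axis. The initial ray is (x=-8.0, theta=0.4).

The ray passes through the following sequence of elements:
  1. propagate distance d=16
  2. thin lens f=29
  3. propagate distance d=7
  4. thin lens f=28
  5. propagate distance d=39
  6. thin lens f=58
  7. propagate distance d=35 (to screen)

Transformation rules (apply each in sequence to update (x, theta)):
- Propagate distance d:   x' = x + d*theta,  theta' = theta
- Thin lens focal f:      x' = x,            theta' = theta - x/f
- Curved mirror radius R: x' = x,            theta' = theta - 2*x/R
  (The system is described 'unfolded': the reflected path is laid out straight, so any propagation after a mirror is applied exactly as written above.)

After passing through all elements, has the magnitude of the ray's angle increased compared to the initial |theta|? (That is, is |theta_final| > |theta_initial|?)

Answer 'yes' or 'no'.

Initial: x=-8.0000 theta=0.4000
After 1 (propagate distance d=16): x=-1.6000 theta=0.4000
After 2 (thin lens f=29): x=-1.6000 theta=66/145 (≈0.4552)
After 3 (propagate distance d=7): x=46/29 (≈1.5862) theta=66/145 (≈0.4552)
After 4 (thin lens f=28): x=46/29 (≈1.5862) theta=809/2030 (≈0.3985)
After 5 (propagate distance d=39): x=1199/70 (≈17.1286) theta=809/2030 (≈0.3985)
After 6 (thin lens f=58): x=1199/70 (≈17.1286) theta=419/4060 (≈0.1032)
After 7 (propagate distance d=35 (to screen)): x=84207/4060 (≈20.7406) theta=419/4060 (≈0.1032)
|theta_initial|=0.4000 |theta_final|=419/4060 (≈0.1032) -> not increased

Answer: no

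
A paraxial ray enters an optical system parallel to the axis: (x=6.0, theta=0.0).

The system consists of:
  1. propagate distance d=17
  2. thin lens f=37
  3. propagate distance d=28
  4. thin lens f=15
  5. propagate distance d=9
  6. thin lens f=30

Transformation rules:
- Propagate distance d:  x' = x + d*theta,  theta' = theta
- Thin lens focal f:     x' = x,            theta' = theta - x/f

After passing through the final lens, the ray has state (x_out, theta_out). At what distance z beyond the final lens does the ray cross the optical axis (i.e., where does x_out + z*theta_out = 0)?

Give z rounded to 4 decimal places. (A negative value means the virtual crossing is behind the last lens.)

Answer: -3.8028

Derivation:
Initial: x=6.0000 theta=0.0000
After 1 (propagate distance d=17): x=6.0000 theta=0.0000
After 2 (thin lens f=37): x=6.0000 theta=-6/37 (≈-0.1622)
After 3 (propagate distance d=28): x=54/37 (≈1.4595) theta=-6/37 (≈-0.1622)
After 4 (thin lens f=15): x=54/37 (≈1.4595) theta=-48/185 (≈-0.2595)
After 5 (propagate distance d=9): x=-162/185 (≈-0.8757) theta=-48/185 (≈-0.2595)
After 6 (thin lens f=30): x=-162/185 (≈-0.8757) theta=-213/925 (≈-0.2303)
z_focus = -x_out/theta_out = -(-162/185)/(-213/925) = -270/71 ≈ -3.8028
Rounded to 4 decimal places: z = -3.8028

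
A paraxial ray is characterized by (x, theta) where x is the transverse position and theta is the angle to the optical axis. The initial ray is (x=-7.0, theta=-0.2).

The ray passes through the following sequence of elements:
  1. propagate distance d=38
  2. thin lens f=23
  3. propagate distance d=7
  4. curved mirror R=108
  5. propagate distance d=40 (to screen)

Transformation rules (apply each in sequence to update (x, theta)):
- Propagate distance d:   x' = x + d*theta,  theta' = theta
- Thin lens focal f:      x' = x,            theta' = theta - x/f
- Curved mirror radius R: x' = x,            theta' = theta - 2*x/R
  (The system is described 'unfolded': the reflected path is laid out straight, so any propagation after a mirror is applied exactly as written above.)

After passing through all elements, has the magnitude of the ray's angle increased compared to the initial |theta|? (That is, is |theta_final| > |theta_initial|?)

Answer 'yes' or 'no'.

Answer: yes

Derivation:
Initial: x=-7.0000 theta=-0.2000
After 1 (propagate distance d=38): x=-14.6000 theta=-0.2000
After 2 (thin lens f=23): x=-14.6000 theta=10/23 (≈0.4348)
After 3 (propagate distance d=7): x=-1329/115 (≈-11.5565) theta=10/23 (≈0.4348)
After 4 (curved mirror R=108): x=-1329/115 (≈-11.5565) theta=1343/2070 (≈0.6488)
After 5 (propagate distance d=40 (to screen)): x=14899/1035 (≈14.3952) theta=1343/2070 (≈0.6488)
|theta_initial|=0.2000 |theta_final|=1343/2070 (≈0.6488) -> increased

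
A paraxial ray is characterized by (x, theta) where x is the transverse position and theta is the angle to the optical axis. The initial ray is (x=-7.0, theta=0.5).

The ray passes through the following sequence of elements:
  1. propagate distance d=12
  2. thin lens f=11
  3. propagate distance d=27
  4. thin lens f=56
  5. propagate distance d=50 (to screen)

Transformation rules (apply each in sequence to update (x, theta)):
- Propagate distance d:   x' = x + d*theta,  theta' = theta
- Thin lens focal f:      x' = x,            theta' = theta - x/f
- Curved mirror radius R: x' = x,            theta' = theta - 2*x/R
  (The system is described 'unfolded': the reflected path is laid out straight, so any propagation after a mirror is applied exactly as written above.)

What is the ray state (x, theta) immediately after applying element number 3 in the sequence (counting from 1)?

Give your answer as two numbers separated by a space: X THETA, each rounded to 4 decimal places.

Answer: 14.9545 0.5909

Derivation:
Initial: x=-7.0000 theta=0.5000
After 1 (propagate distance d=12): x=-1.0000 theta=0.5000
After 2 (thin lens f=11): x=-1.0000 theta=13/22 (≈0.5909)
After 3 (propagate distance d=27): x=329/22 (≈14.9545) theta=13/22 (≈0.5909)
Rounded to 4 decimal places: x = 14.9545, theta = 0.5909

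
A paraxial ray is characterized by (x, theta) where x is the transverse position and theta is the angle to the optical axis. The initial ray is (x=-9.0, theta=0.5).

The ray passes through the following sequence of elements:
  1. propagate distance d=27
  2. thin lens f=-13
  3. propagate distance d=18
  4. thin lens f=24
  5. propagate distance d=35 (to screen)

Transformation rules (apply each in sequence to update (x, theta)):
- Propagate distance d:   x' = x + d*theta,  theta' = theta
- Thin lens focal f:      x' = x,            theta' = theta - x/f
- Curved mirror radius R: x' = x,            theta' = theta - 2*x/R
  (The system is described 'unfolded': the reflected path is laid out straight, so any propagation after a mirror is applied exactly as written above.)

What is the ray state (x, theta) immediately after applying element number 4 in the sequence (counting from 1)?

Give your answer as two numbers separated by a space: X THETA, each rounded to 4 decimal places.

Initial: x=-9.0000 theta=0.5000
After 1 (propagate distance d=27): x=4.5000 theta=0.5000
After 2 (thin lens f=-13): x=4.5000 theta=11/13 (≈0.8462)
After 3 (propagate distance d=18): x=513/26 (≈19.7308) theta=11/13 (≈0.8462)
After 4 (thin lens f=24): x=513/26 (≈19.7308) theta=5/208 (≈0.0240)
Rounded to 4 decimal places: x = 19.7308, theta = 0.0240

Answer: 19.7308 0.0240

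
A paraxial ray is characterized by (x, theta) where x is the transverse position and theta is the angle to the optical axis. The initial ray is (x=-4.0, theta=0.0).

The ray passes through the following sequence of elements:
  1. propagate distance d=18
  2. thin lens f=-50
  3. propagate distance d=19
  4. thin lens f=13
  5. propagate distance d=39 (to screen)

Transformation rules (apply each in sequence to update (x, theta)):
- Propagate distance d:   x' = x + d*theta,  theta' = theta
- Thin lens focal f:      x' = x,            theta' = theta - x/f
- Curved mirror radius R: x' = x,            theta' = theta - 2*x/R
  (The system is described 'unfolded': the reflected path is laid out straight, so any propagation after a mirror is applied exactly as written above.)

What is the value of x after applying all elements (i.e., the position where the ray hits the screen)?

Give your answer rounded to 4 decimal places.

Answer: 7.9200

Derivation:
Initial: x=-4.0000 theta=0.0000
After 1 (propagate distance d=18): x=-4.0000 theta=0.0000
After 2 (thin lens f=-50): x=-4.0000 theta=-0.0800
After 3 (propagate distance d=19): x=-5.5200 theta=-0.0800
After 4 (thin lens f=13): x=-5.5200 theta=112/325 (≈0.3446)
After 5 (propagate distance d=39 (to screen)): x=7.9200 theta=112/325 (≈0.3446)
Rounded to 4 decimal places: x = 7.9200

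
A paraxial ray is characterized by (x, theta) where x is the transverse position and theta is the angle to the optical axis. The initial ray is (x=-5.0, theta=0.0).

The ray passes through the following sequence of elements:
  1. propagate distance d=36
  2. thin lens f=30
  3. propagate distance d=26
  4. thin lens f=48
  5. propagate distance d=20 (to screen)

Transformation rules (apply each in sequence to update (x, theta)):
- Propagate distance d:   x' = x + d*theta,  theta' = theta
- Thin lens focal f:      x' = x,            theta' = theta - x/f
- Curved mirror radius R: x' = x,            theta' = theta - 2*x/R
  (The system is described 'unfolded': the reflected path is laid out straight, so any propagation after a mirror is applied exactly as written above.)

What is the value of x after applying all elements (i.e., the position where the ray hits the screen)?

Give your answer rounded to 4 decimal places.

Initial: x=-5.0000 theta=0.0000
After 1 (propagate distance d=36): x=-5.0000 theta=0.0000
After 2 (thin lens f=30): x=-5.0000 theta=1/6 (≈0.1667)
After 3 (propagate distance d=26): x=-2/3 (≈-0.6667) theta=1/6 (≈0.1667)
After 4 (thin lens f=48): x=-2/3 (≈-0.6667) theta=13/72 (≈0.1806)
After 5 (propagate distance d=20 (to screen)): x=53/18 (≈2.9444) theta=13/72 (≈0.1806)
Rounded to 4 decimal places: x = 2.9444

Answer: 2.9444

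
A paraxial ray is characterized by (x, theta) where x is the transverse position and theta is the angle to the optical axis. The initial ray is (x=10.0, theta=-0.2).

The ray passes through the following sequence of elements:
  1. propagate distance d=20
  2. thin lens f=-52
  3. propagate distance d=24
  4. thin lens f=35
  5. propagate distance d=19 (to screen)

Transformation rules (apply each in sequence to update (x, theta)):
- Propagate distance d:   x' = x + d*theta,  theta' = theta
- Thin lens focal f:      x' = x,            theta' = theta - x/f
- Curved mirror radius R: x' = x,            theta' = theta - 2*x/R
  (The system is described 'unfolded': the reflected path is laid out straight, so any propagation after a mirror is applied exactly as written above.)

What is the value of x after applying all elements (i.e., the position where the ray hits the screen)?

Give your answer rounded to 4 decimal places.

Initial: x=10.0000 theta=-0.2000
After 1 (propagate distance d=20): x=6.0000 theta=-0.2000
After 2 (thin lens f=-52): x=6.0000 theta=-11/130 (≈-0.0846)
After 3 (propagate distance d=24): x=258/65 (≈3.9692) theta=-11/130 (≈-0.0846)
After 4 (thin lens f=35): x=258/65 (≈3.9692) theta=-901/4550 (≈-0.1980)
After 5 (propagate distance d=19 (to screen)): x=941/4550 (≈0.2068) theta=-901/4550 (≈-0.1980)
Rounded to 4 decimal places: x = 0.2068

Answer: 0.2068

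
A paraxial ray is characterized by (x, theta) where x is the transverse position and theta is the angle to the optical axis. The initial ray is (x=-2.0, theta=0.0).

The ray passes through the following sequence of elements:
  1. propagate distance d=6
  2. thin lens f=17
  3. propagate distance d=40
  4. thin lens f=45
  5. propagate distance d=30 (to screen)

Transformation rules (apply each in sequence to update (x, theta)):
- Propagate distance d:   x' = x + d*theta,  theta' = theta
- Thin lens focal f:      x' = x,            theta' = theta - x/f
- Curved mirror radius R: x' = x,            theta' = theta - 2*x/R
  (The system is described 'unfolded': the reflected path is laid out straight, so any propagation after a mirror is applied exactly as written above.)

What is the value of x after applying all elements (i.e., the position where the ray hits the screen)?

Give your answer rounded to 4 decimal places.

Initial: x=-2.0000 theta=0.0000
After 1 (propagate distance d=6): x=-2.0000 theta=0.0000
After 2 (thin lens f=17): x=-2.0000 theta=2/17 (≈0.1176)
After 3 (propagate distance d=40): x=46/17 (≈2.7059) theta=2/17 (≈0.1176)
After 4 (thin lens f=45): x=46/17 (≈2.7059) theta=44/765 (≈0.0575)
After 5 (propagate distance d=30 (to screen)): x=226/51 (≈4.4314) theta=44/765 (≈0.0575)
Rounded to 4 decimal places: x = 4.4314

Answer: 4.4314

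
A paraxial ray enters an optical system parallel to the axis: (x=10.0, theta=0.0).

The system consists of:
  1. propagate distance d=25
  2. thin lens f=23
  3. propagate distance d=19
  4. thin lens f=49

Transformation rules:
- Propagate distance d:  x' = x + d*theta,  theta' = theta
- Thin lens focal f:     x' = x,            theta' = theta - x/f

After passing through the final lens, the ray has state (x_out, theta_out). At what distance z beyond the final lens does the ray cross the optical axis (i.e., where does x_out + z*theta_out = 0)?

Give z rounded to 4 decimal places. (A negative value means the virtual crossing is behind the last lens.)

Answer: 3.6981

Derivation:
Initial: x=10.0000 theta=0.0000
After 1 (propagate distance d=25): x=10.0000 theta=0.0000
After 2 (thin lens f=23): x=10.0000 theta=-10/23 (≈-0.4348)
After 3 (propagate distance d=19): x=40/23 (≈1.7391) theta=-10/23 (≈-0.4348)
After 4 (thin lens f=49): x=40/23 (≈1.7391) theta=-530/1127 (≈-0.4703)
z_focus = -x_out/theta_out = -(40/23)/(-530/1127) = 196/53 ≈ 3.6981
Rounded to 4 decimal places: z = 3.6981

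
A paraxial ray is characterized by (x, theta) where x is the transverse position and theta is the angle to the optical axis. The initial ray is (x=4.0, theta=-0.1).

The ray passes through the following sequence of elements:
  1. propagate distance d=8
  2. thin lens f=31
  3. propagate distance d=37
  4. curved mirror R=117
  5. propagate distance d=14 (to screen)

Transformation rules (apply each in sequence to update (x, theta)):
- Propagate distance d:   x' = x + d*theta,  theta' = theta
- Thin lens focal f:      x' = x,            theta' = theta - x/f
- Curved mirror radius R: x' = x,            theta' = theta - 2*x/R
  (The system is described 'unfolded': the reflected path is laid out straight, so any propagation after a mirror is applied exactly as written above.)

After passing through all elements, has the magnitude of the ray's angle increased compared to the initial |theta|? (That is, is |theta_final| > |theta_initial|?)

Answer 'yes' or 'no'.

Answer: yes

Derivation:
Initial: x=4.0000 theta=-0.1000
After 1 (propagate distance d=8): x=3.2000 theta=-0.1000
After 2 (thin lens f=31): x=3.2000 theta=-63/310 (≈-0.2032)
After 3 (propagate distance d=37): x=-1339/310 (≈-4.3194) theta=-63/310 (≈-0.2032)
After 4 (curved mirror R=117): x=-1339/310 (≈-4.3194) theta=-361/2790 (≈-0.1294)
After 5 (propagate distance d=14 (to screen)): x=-3421/558 (≈-6.1308) theta=-361/2790 (≈-0.1294)
|theta_initial|=0.1000 |theta_final|=361/2790 (≈0.1294) -> increased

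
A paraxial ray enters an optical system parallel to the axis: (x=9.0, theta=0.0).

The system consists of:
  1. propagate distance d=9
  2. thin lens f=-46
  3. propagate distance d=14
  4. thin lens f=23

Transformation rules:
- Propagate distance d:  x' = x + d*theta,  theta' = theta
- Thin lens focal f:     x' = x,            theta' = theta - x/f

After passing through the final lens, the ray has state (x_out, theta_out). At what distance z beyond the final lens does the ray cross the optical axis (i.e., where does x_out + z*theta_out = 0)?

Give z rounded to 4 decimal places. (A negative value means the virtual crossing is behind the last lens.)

Answer: 37.2973

Derivation:
Initial: x=9.0000 theta=0.0000
After 1 (propagate distance d=9): x=9.0000 theta=0.0000
After 2 (thin lens f=-46): x=9.0000 theta=9/46 (≈0.1957)
After 3 (propagate distance d=14): x=270/23 (≈11.7391) theta=9/46 (≈0.1957)
After 4 (thin lens f=23): x=270/23 (≈11.7391) theta=-333/1058 (≈-0.3147)
z_focus = -x_out/theta_out = -(270/23)/(-333/1058) = 1380/37 ≈ 37.2973
Rounded to 4 decimal places: z = 37.2973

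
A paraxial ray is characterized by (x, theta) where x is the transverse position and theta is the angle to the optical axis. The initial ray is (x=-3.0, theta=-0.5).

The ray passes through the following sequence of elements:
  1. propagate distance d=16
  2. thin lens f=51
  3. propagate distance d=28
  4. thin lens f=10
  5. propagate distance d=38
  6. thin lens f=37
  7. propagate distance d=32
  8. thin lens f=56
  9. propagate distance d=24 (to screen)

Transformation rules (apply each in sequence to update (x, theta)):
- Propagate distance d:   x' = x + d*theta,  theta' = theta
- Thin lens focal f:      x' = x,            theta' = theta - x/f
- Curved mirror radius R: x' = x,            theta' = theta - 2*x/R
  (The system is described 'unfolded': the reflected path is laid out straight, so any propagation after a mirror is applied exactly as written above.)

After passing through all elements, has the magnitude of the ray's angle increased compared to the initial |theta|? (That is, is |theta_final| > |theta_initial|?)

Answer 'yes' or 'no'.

Initial: x=-3.0000 theta=-0.5000
After 1 (propagate distance d=16): x=-11.0000 theta=-0.5000
After 2 (thin lens f=51): x=-11.0000 theta=-29/102 (≈-0.2843)
After 3 (propagate distance d=28): x=-967/51 (≈-18.9608) theta=-29/102 (≈-0.2843)
After 4 (thin lens f=10): x=-967/51 (≈-18.9608) theta=137/85 (≈1.6118)
After 5 (propagate distance d=38): x=10783/255 (≈42.2863) theta=137/85 (≈1.6118)
After 6 (thin lens f=37): x=10783/255 (≈42.2863) theta=4424/9435 (≈0.4689)
After 7 (propagate distance d=32): x=540539/9435 (≈57.2908) theta=4424/9435 (≈0.4689)
After 8 (thin lens f=56): x=540539/9435 (≈57.2908) theta=-58559/105672 (≈-0.5542)
After 9 (propagate distance d=24 (to screen)): x=78524/1785 (≈43.9910) theta=-58559/105672 (≈-0.5542)
|theta_initial|=0.5000 |theta_final|=58559/105672 (≈0.5542) -> increased

Answer: yes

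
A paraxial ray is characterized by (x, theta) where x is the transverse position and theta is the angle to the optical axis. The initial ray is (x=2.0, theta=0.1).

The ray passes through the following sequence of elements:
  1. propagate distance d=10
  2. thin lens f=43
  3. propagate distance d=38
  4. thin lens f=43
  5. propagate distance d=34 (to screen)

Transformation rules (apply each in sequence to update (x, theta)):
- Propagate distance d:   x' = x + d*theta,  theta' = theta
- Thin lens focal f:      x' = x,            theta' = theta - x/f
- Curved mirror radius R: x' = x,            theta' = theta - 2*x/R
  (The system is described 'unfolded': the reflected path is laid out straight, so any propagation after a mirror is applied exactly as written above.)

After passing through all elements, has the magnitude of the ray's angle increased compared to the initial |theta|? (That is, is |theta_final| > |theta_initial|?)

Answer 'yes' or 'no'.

Answer: no

Derivation:
Initial: x=2.0000 theta=0.1000
After 1 (propagate distance d=10): x=3.0000 theta=0.1000
After 2 (thin lens f=43): x=3.0000 theta=13/430 (≈0.0302)
After 3 (propagate distance d=38): x=892/215 (≈4.1488) theta=13/430 (≈0.0302)
After 4 (thin lens f=43): x=892/215 (≈4.1488) theta=-245/3698 (≈-0.0663)
After 5 (propagate distance d=34 (to screen)): x=17531/9245 (≈1.8963) theta=-245/3698 (≈-0.0663)
|theta_initial|=0.1000 |theta_final|=245/3698 (≈0.0663) -> not increased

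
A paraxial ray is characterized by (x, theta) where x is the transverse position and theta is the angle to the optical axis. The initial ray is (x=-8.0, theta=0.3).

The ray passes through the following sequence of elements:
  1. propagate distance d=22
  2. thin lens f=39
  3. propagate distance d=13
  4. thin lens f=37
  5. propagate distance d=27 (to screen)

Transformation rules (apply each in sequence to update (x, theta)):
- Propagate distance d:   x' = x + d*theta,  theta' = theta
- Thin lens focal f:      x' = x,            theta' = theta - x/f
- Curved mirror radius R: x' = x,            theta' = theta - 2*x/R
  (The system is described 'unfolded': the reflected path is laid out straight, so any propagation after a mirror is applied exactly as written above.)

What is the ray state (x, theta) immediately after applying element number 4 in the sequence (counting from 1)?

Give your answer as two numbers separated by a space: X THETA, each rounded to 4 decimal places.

Initial: x=-8.0000 theta=0.3000
After 1 (propagate distance d=22): x=-1.4000 theta=0.3000
After 2 (thin lens f=39): x=-1.4000 theta=131/390 (≈0.3359)
After 3 (propagate distance d=13): x=89/30 (≈2.9667) theta=131/390 (≈0.3359)
After 4 (thin lens f=37): x=89/30 (≈2.9667) theta=123/481 (≈0.2557)
Rounded to 4 decimal places: x = 2.9667, theta = 0.2557

Answer: 2.9667 0.2557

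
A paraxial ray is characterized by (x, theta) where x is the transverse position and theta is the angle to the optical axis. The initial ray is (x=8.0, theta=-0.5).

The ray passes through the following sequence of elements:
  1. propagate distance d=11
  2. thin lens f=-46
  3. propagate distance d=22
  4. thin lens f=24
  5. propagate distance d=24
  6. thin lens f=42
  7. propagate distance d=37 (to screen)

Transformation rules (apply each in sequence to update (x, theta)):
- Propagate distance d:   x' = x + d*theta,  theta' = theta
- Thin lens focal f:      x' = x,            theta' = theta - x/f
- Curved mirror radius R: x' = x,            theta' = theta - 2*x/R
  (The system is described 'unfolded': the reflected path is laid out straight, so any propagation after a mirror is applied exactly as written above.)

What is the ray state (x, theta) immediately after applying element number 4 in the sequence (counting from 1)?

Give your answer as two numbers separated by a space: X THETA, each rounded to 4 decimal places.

Initial: x=8.0000 theta=-0.5000
After 1 (propagate distance d=11): x=2.5000 theta=-0.5000
After 2 (thin lens f=-46): x=2.5000 theta=-41/92 (≈-0.4457)
After 3 (propagate distance d=22): x=-168/23 (≈-7.3043) theta=-41/92 (≈-0.4457)
After 4 (thin lens f=24): x=-168/23 (≈-7.3043) theta=-13/92 (≈-0.1413)
Rounded to 4 decimal places: x = -7.3043, theta = -0.1413

Answer: -7.3043 -0.1413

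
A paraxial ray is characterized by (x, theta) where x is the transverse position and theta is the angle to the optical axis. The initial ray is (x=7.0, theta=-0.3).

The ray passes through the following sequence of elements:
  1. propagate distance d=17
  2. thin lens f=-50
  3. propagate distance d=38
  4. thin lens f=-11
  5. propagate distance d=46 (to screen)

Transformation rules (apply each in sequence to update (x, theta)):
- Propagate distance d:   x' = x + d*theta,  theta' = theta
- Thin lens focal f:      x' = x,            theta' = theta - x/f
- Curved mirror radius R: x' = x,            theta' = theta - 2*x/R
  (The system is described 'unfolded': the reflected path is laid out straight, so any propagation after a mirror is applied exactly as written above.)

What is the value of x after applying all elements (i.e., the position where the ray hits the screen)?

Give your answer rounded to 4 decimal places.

Answer: -53.7967

Derivation:
Initial: x=7.0000 theta=-0.3000
After 1 (propagate distance d=17): x=1.9000 theta=-0.3000
After 2 (thin lens f=-50): x=1.9000 theta=-0.2620
After 3 (propagate distance d=38): x=-8.0560 theta=-0.2620
After 4 (thin lens f=-11): x=-8.0560 theta=-5469/5500 (≈-0.9944)
After 5 (propagate distance d=46 (to screen)): x=-147941/2750 (≈-53.7967) theta=-5469/5500 (≈-0.9944)
Rounded to 4 decimal places: x = -53.7967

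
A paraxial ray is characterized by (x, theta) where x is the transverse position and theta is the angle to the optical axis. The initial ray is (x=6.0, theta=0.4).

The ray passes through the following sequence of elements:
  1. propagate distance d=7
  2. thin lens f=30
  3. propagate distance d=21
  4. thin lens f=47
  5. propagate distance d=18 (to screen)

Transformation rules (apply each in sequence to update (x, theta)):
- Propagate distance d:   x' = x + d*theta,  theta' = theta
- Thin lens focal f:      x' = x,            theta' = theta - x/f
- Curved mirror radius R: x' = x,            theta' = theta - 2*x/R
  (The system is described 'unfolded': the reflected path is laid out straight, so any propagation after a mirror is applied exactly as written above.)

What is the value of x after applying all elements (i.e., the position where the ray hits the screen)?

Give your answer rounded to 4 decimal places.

Initial: x=6.0000 theta=0.4000
After 1 (propagate distance d=7): x=8.8000 theta=0.4000
After 2 (thin lens f=30): x=8.8000 theta=8/75 (≈0.1067)
After 3 (propagate distance d=21): x=11.0400 theta=8/75 (≈0.1067)
After 4 (thin lens f=47): x=11.0400 theta=-452/3525 (≈-0.1282)
After 5 (propagate distance d=18 (to screen)): x=2052/235 (≈8.7319) theta=-452/3525 (≈-0.1282)
Rounded to 4 decimal places: x = 8.7319

Answer: 8.7319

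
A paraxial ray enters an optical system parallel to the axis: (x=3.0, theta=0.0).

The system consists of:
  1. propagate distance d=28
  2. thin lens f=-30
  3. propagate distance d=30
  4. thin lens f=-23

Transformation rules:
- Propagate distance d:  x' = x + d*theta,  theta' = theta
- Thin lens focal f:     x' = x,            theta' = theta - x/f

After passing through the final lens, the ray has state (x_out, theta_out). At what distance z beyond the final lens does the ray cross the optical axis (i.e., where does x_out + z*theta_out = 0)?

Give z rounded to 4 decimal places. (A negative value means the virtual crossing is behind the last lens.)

Initial: x=3.0000 theta=0.0000
After 1 (propagate distance d=28): x=3.0000 theta=0.0000
After 2 (thin lens f=-30): x=3.0000 theta=0.1000
After 3 (propagate distance d=30): x=6.0000 theta=0.1000
After 4 (thin lens f=-23): x=6.0000 theta=83/230 (≈0.3609)
z_focus = -x_out/theta_out = -(6.0000)/(83/230) = -1380/83 ≈ -16.6265
Rounded to 4 decimal places: z = -16.6265

Answer: -16.6265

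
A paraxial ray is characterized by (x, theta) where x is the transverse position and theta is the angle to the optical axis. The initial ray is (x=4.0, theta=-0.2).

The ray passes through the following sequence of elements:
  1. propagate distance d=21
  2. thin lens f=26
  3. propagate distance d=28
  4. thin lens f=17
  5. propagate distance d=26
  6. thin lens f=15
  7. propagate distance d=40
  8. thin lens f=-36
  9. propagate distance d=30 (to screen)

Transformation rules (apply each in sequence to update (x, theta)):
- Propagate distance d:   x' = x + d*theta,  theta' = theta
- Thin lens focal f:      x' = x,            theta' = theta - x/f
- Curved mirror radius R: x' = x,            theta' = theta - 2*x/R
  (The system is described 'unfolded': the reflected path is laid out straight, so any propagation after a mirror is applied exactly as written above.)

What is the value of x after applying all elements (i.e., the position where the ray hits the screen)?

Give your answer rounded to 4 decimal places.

Initial: x=4.0000 theta=-0.2000
After 1 (propagate distance d=21): x=-0.2000 theta=-0.2000
After 2 (thin lens f=26): x=-0.2000 theta=-5/26 (≈-0.1923)
After 3 (propagate distance d=28): x=-363/65 (≈-5.5846) theta=-5/26 (≈-0.1923)
After 4 (thin lens f=17): x=-363/65 (≈-5.5846) theta=301/2210 (≈0.1362)
After 5 (propagate distance d=26): x=-2258/1105 (≈-2.0434) theta=301/2210 (≈0.1362)
After 6 (thin lens f=15): x=-2258/1105 (≈-2.0434) theta=9031/33150 (≈0.2724)
After 7 (propagate distance d=40): x=5870/663 (≈8.8537) theta=9031/33150 (≈0.2724)
After 8 (thin lens f=-36): x=5870/663 (≈8.8537) theta=77327/149175 (≈0.5184)
After 9 (propagate distance d=30 (to screen)): x=242704/9945 (≈24.4046) theta=77327/149175 (≈0.5184)
Rounded to 4 decimal places: x = 24.4046

Answer: 24.4046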